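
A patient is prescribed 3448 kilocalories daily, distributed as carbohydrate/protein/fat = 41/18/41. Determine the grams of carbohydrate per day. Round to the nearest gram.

353 g/day

Carbohydrate energy = 41% × 3448 = 1413.68 kcal.
At 4 kcal/g: 1413.68 ÷ 4 = 353.42 g.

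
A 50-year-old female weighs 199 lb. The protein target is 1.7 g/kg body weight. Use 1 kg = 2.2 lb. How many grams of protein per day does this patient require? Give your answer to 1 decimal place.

Weight in kg = 199 ÷ 2.2 = 90.4545 kg.
Protein = 1.7 g/kg × 90.4545 kg = 153.7727 g/day.

153.8 g/day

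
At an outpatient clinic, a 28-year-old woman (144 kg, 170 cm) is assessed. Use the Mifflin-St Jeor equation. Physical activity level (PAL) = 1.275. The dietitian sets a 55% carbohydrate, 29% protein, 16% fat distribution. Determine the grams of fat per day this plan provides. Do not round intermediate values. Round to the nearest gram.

Mifflin-St Jeor (female): BMR = 10(144) + 6.25(170) − 5(28) − 161 = 1440 + 1062.5 − 140 − 161 = 2201.5 kcal/day.
TEE = 2201.5 × 1.275 = 2806.9125 kcal/day.
Fat energy = 16% × 2806.9125 = 449.106 kcal.
Fat = 449.106 ÷ 9 kcal/g = 49.9007 g.

50 g/day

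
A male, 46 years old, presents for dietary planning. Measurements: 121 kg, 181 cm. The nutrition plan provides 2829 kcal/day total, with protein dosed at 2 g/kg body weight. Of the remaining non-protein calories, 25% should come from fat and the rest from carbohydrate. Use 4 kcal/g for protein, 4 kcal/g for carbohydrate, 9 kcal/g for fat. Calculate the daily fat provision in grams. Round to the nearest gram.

52 g/day

Protein = 2 × 121 = 242 g → 242 × 4 = 968 kcal.
Non-protein calories = 2829 − 968 = 1861 kcal.
Fat: 25% × 1861 = 465.25 kcal; carbohydrate: 1395.75 kcal.
Fat: 465.25 kcal ÷ 9 kcal/g = 51.6944 g.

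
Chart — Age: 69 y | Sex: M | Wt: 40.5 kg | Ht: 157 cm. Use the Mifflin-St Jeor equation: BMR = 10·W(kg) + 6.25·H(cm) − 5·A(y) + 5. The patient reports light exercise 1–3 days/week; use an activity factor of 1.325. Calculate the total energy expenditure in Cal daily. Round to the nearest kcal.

Mifflin-St Jeor (male): BMR = 10(40.5) + 6.25(157) − 5(69) + 5 = 405 + 981.25 − 345 + 5 = 1046.25 kcal/day.
TEE = BMR × activity factor = 1046.25 × 1.325 = 1386.2813 kcal/day.

1386 Cal daily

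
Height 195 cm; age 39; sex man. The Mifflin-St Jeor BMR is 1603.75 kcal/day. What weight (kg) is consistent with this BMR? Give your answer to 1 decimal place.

1603.75 = 10·W + 6.25(195) − 5(39) + 5
10·W = 1603.75 − 1028.75 = 575, so W = 57.5 kg.

57.5 kg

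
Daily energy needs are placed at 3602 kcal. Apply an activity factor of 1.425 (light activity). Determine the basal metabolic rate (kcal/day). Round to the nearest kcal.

2528 kcal/day

BMR = TEE ÷ activity factor = 3602 ÷ 1.425 = 2527.7193 kcal/day.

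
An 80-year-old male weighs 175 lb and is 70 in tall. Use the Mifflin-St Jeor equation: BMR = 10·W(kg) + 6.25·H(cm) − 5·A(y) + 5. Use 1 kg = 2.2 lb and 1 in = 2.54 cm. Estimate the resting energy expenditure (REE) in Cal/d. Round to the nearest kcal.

1512 Cal/d

Convert to metric: weight = 175 ÷ 2.2 = 79.5455 kg; height = 70 × 2.54 = 177.8 cm.
Mifflin-St Jeor (male): BMR = 10(79.5455) + 6.25(177.8) − 5(80) + 5 = 795.4545 + 1111.25 − 400 + 5 = 1511.7045 kcal/day.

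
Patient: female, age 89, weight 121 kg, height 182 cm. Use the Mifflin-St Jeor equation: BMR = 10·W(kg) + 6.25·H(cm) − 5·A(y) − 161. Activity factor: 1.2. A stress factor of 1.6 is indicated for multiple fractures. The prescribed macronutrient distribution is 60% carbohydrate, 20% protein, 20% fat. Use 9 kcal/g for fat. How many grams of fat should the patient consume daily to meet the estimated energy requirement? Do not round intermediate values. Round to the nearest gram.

Mifflin-St Jeor (female): BMR = 10(121) + 6.25(182) − 5(89) − 161 = 1210 + 1137.5 − 445 − 161 = 1741.5 kcal/day.
TEE = 1741.5 × 1.2 = 2089.8 kcal/day.
With stress factor 1.6: 2089.8 × 1.6 = 3343.68 kcal/day.
Fat energy = 20% × 3343.68 = 668.736 kcal.
Fat = 668.736 ÷ 9 kcal/g = 74.304 g.

74 g/day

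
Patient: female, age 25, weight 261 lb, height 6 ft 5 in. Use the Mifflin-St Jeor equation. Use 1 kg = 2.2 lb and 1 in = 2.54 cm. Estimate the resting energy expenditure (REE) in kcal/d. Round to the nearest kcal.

Convert to metric: weight = 261 ÷ 2.2 = 118.6364 kg; height = (6×12 + 5) × 2.54 = 77 × 2.54 = 195.58 cm.
Mifflin-St Jeor (female): BMR = 10(118.6364) + 6.25(195.58) − 5(25) − 161 = 1186.3636 + 1222.375 − 125 − 161 = 2122.7386 kcal/day.

2123 kcal/d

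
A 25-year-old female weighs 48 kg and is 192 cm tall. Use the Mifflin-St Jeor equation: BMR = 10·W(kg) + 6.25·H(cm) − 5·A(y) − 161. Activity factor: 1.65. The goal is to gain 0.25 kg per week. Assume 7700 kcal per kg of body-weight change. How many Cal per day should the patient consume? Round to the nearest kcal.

2575 Cal per day

Mifflin-St Jeor (female): BMR = 10(48) + 6.25(192) − 5(25) − 161 = 480 + 1200 − 125 − 161 = 1394 kcal/day.
TEE = 1394 × 1.65 = 2300.1 kcal/day.
Required daily surplus = 0.25 × 7700 ÷ 7 = 275 kcal/day.
Target intake = 2300.1 + 275 = 2575.1 kcal/day.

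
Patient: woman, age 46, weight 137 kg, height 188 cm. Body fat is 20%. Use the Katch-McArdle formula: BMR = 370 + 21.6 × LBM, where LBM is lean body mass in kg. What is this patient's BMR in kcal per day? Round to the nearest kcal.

2737 kcal per day

LBM = 137 × (1 − 0.2) = 109.6 kg. Katch-McArdle: BMR = 370 + 21.6 × 109.6 = 2737.36 kcal/day.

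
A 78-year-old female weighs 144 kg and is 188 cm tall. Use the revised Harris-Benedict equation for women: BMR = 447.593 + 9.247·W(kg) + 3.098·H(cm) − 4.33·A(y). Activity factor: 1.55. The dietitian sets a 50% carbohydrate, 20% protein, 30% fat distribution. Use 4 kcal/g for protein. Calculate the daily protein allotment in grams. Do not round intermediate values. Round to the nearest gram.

Harris-Benedict: BMR = 447.593 + 9.247(144) + 3.098(188) − 4.33(78) = 2023.845 kcal/day.
TEE = 2023.845 × 1.55 = 3136.9598 kcal/day.
Protein energy = 20% × 3136.9598 = 627.392 kcal.
Protein = 627.392 ÷ 4 kcal/g = 156.848 g.

157 g/day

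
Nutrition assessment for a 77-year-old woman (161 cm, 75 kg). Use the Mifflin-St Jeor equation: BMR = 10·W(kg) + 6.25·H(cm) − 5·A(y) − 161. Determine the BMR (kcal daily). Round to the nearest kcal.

Mifflin-St Jeor (female): BMR = 10(75) + 6.25(161) − 5(77) − 161 = 750 + 1006.25 − 385 − 161 = 1210.25 kcal/day.

1210 kcal daily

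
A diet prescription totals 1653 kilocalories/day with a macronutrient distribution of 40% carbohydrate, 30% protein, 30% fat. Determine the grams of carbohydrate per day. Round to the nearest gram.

165 g/day

Carbohydrate energy = 40% × 1653 = 661.2 kcal.
At 4 kcal/g: 661.2 ÷ 4 = 165.3 g.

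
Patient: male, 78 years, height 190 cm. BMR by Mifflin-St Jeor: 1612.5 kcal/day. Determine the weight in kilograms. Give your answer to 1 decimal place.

1612.5 = 10·W + 6.25(190) − 5(78) + 5
10·W = 1612.5 − 802.5 = 810, so W = 81 kg.

81.0 kg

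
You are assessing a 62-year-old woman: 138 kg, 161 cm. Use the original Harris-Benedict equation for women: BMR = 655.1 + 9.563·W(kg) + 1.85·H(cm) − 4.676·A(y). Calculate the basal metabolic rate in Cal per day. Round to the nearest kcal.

Harris-Benedict: BMR = 655.1 + 9.563(138) + 1.85(161) − 4.676(62) = 1982.732 kcal/day.

1983 Cal per day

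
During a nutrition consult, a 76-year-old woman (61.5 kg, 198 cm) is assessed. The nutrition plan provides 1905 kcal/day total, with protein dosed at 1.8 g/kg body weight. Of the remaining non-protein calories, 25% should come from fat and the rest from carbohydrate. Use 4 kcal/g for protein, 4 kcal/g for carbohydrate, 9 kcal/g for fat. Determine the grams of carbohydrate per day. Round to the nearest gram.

274 g/day

Protein = 1.8 × 61.5 = 110.7 g → 110.7 × 4 = 442.8 kcal.
Non-protein calories = 1905 − 442.8 = 1462.2 kcal.
Fat: 25% × 1462.2 = 365.55 kcal; carbohydrate: 1096.65 kcal.
Carbohydrate: 1096.65 kcal ÷ 4 kcal/g = 274.1625 g.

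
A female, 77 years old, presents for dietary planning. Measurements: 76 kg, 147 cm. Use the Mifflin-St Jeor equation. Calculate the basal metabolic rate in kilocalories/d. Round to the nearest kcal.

1133 kilocalories/d

Mifflin-St Jeor (female): BMR = 10(76) + 6.25(147) − 5(77) − 161 = 760 + 918.75 − 385 − 161 = 1132.75 kcal/day.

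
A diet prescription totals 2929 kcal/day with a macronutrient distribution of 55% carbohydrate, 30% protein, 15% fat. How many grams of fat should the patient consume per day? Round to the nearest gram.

49 g/day

Fat energy = 15% × 2929 = 439.35 kcal.
At 9 kcal/g: 439.35 ÷ 9 = 48.8167 g.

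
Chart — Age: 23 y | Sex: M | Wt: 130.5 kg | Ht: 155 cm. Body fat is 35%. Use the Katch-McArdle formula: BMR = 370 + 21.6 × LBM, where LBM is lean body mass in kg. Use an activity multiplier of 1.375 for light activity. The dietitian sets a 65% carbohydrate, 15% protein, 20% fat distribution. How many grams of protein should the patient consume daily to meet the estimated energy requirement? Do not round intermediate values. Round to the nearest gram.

LBM = 130.5 × (1 − 0.35) = 84.825 kg. Katch-McArdle: BMR = 370 + 21.6 × 84.825 = 2202.22 kcal/day.
TEE = 2202.22 × 1.375 = 3028.0525 kcal/day.
Protein energy = 15% × 3028.0525 = 454.2079 kcal.
Protein = 454.2079 ÷ 4 kcal/g = 113.552 g.

114 g/day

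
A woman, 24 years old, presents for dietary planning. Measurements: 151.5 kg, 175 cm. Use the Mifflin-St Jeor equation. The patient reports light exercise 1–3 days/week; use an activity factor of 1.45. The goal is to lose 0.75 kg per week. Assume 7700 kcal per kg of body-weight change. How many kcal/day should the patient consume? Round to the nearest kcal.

2550 kcal/day

Mifflin-St Jeor (female): BMR = 10(151.5) + 6.25(175) − 5(24) − 161 = 1515 + 1093.75 − 120 − 161 = 2327.75 kcal/day.
TEE = 2327.75 × 1.45 = 3375.2375 kcal/day.
Required daily deficit = 0.75 × 7700 ÷ 7 = 825 kcal/day.
Target intake = 3375.2375 − 825 = 2550.2375 kcal/day.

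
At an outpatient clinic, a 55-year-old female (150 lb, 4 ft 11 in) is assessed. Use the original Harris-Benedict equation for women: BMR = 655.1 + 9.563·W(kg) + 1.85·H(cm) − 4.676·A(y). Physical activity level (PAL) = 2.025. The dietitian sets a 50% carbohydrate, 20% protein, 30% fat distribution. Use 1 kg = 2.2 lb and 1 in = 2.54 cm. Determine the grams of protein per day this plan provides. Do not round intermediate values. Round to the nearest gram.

134 g/day

Convert to metric: weight = 150 ÷ 2.2 = 68.1818 kg; height = (4×12 + 11) × 2.54 = 59 × 2.54 = 149.86 cm.
Harris-Benedict: BMR = 655.1 + 9.563(68.1818) + 1.85(149.86) − 4.676(55) = 1327.1837 kcal/day.
TEE = 1327.1837 × 2.025 = 2687.547 kcal/day.
Protein energy = 20% × 2687.547 = 537.5094 kcal.
Protein = 537.5094 ÷ 4 kcal/g = 134.3774 g.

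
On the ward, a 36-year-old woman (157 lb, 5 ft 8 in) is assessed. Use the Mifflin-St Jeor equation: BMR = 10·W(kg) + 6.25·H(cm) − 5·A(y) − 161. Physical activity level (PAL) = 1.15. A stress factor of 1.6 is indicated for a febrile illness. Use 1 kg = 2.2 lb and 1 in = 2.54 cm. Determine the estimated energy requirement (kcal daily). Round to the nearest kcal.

2672 kcal daily

Convert to metric: weight = 157 ÷ 2.2 = 71.3636 kg; height = (5×12 + 8) × 2.54 = 68 × 2.54 = 172.72 cm.
Mifflin-St Jeor (female): BMR = 10(71.3636) + 6.25(172.72) − 5(36) − 161 = 713.6364 + 1079.5 − 180 − 161 = 1452.1364 kcal/day.
TEE = BMR × activity factor = 1452.1364 × 1.15 = 1669.9568 kcal/day.
Apply stress factor: 1669.9568 × 1.6 = 2671.9309 kcal/day.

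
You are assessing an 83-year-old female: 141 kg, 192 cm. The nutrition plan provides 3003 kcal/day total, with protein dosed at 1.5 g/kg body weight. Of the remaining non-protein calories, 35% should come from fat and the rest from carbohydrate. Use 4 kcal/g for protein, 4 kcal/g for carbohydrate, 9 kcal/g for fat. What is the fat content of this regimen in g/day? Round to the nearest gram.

84 g/day

Protein = 1.5 × 141 = 211.5 g → 211.5 × 4 = 846 kcal.
Non-protein calories = 3003 − 846 = 2157 kcal.
Fat: 35% × 2157 = 754.95 kcal; carbohydrate: 1402.05 kcal.
Fat: 754.95 kcal ÷ 9 kcal/g = 83.8833 g.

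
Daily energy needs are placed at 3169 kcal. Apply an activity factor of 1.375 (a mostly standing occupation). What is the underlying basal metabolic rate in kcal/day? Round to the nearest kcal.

BMR = TEE ÷ activity factor = 3169 ÷ 1.375 = 2304.7273 kcal/day.

2305 kcal/day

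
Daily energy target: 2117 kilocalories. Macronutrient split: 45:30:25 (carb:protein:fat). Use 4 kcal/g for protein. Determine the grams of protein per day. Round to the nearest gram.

159 g/day

Protein energy = 30% × 2117 = 635.1 kcal.
At 4 kcal/g: 635.1 ÷ 4 = 158.775 g.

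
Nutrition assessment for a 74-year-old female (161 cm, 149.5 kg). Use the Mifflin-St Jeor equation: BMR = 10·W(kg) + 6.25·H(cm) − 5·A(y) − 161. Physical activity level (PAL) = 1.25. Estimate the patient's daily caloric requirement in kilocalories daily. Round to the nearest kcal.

Mifflin-St Jeor (female): BMR = 10(149.5) + 6.25(161) − 5(74) − 161 = 1495 + 1006.25 − 370 − 161 = 1970.25 kcal/day.
TEE = BMR × activity factor = 1970.25 × 1.25 = 2462.8125 kcal/day.

2463 kilocalories daily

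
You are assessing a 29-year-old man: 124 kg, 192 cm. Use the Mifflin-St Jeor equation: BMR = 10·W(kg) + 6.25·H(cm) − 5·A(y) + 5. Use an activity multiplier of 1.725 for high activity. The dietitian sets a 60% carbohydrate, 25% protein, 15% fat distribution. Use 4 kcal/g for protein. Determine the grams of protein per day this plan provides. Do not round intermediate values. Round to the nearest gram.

Mifflin-St Jeor (male): BMR = 10(124) + 6.25(192) − 5(29) + 5 = 1240 + 1200 − 145 + 5 = 2300 kcal/day.
TEE = 2300 × 1.725 = 3967.5 kcal/day.
Protein energy = 25% × 3967.5 = 991.875 kcal.
Protein = 991.875 ÷ 4 kcal/g = 247.9688 g.

248 g/day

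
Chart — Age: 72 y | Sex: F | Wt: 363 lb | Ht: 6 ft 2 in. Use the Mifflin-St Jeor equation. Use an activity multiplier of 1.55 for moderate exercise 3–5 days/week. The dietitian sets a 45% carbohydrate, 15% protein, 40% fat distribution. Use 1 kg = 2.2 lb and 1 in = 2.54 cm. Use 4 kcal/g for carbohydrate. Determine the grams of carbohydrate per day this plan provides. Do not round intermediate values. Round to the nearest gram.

Convert to metric: weight = 363 ÷ 2.2 = 165 kg; height = (6×12 + 2) × 2.54 = 74 × 2.54 = 187.96 cm.
Mifflin-St Jeor (female): BMR = 10(165) + 6.25(187.96) − 5(72) − 161 = 1650 + 1174.75 − 360 − 161 = 2303.75 kcal/day.
TEE = 2303.75 × 1.55 = 3570.8125 kcal/day.
Carbohydrate energy = 45% × 3570.8125 = 1606.8656 kcal.
Carbohydrate = 1606.8656 ÷ 4 kcal/g = 401.7164 g.

402 g/day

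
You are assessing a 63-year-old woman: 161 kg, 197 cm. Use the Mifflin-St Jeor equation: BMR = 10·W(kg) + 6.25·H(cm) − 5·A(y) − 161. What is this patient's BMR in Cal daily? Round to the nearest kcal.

Mifflin-St Jeor (female): BMR = 10(161) + 6.25(197) − 5(63) − 161 = 1610 + 1231.25 − 315 − 161 = 2365.25 kcal/day.

2365 Cal daily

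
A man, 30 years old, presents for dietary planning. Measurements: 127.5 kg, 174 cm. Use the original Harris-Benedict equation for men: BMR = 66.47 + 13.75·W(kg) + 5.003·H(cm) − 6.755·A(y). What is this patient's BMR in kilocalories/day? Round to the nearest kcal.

Harris-Benedict: BMR = 66.47 + 13.75(127.5) + 5.003(174) − 6.755(30) = 2487.467 kcal/day.

2487 kilocalories/day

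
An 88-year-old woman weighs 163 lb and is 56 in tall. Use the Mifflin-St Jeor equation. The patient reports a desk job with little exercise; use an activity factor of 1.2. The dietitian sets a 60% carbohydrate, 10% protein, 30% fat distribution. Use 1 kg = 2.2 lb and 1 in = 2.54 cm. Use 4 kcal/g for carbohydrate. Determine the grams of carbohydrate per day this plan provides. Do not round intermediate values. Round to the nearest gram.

185 g/day

Convert to metric: weight = 163 ÷ 2.2 = 74.0909 kg; height = 56 × 2.54 = 142.24 cm.
Mifflin-St Jeor (female): BMR = 10(74.0909) + 6.25(142.24) − 5(88) − 161 = 740.9091 + 889 − 440 − 161 = 1028.9091 kcal/day.
TEE = 1028.9091 × 1.2 = 1234.6909 kcal/day.
Carbohydrate energy = 60% × 1234.6909 = 740.8145 kcal.
Carbohydrate = 740.8145 ÷ 4 kcal/g = 185.2036 g.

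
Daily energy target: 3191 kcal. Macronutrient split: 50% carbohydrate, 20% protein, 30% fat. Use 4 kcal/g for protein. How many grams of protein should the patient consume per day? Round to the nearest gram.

Protein energy = 20% × 3191 = 638.2 kcal.
At 4 kcal/g: 638.2 ÷ 4 = 159.55 g.

160 g/day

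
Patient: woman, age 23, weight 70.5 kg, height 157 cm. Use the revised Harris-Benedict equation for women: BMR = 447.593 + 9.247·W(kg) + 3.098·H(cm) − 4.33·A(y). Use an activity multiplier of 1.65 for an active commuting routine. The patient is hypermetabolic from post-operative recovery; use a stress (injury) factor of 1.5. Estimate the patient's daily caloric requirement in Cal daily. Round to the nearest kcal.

Harris-Benedict: BMR = 447.593 + 9.247(70.5) + 3.098(157) − 4.33(23) = 1486.3025 kcal/day.
TEE = BMR × activity factor = 1486.3025 × 1.65 = 2452.3991 kcal/day.
Apply stress factor: 2452.3991 × 1.5 = 3678.5987 kcal/day.

3679 Cal daily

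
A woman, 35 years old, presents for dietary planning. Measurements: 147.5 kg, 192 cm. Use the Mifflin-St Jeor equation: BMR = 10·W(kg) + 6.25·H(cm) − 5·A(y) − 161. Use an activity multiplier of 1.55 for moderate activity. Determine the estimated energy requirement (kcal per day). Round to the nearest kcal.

3625 kcal per day

Mifflin-St Jeor (female): BMR = 10(147.5) + 6.25(192) − 5(35) − 161 = 1475 + 1200 − 175 − 161 = 2339 kcal/day.
TEE = BMR × activity factor = 2339 × 1.55 = 3625.45 kcal/day.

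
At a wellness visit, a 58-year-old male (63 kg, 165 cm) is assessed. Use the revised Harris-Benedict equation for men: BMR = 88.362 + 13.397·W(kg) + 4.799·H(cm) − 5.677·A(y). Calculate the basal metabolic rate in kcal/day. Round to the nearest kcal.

1395 kcal/day

Harris-Benedict: BMR = 88.362 + 13.397(63) + 4.799(165) − 5.677(58) = 1394.942 kcal/day.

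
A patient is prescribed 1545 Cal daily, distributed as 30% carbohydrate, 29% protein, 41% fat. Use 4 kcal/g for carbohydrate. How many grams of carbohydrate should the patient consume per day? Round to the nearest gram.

Carbohydrate energy = 30% × 1545 = 463.5 kcal.
At 4 kcal/g: 463.5 ÷ 4 = 115.875 g.

116 g/day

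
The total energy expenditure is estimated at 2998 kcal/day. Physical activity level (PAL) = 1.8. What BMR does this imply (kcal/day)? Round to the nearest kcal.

BMR = TEE ÷ activity factor = 2998 ÷ 1.8 = 1665.5556 kcal/day.

1666 kcal/day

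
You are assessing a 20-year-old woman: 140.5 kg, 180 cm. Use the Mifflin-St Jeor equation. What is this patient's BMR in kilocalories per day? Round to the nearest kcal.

Mifflin-St Jeor (female): BMR = 10(140.5) + 6.25(180) − 5(20) − 161 = 1405 + 1125 − 100 − 161 = 2269 kcal/day.

2269 kilocalories per day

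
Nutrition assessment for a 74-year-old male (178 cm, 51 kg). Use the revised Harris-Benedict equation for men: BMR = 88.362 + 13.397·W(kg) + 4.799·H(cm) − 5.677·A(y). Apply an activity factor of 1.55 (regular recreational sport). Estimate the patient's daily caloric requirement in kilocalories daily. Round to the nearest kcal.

Harris-Benedict: BMR = 88.362 + 13.397(51) + 4.799(178) − 5.677(74) = 1205.733 kcal/day.
TEE = BMR × activity factor = 1205.733 × 1.55 = 1868.8862 kcal/day.

1869 kilocalories daily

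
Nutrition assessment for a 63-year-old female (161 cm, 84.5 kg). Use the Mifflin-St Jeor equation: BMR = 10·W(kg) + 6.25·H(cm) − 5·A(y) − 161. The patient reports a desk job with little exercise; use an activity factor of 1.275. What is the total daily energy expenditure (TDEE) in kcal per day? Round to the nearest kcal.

Mifflin-St Jeor (female): BMR = 10(84.5) + 6.25(161) − 5(63) − 161 = 845 + 1006.25 − 315 − 161 = 1375.25 kcal/day.
TEE = BMR × activity factor = 1375.25 × 1.275 = 1753.4438 kcal/day.

1753 kcal per day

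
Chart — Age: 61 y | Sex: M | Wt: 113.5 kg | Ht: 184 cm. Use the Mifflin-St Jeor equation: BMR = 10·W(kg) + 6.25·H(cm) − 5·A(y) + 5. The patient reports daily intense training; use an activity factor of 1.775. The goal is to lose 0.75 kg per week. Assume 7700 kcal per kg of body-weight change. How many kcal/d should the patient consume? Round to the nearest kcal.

Mifflin-St Jeor (male): BMR = 10(113.5) + 6.25(184) − 5(61) + 5 = 1135 + 1150 − 305 + 5 = 1985 kcal/day.
TEE = 1985 × 1.775 = 3523.375 kcal/day.
Required daily deficit = 0.75 × 7700 ÷ 7 = 825 kcal/day.
Target intake = 3523.375 − 825 = 2698.375 kcal/day.

2698 kcal/d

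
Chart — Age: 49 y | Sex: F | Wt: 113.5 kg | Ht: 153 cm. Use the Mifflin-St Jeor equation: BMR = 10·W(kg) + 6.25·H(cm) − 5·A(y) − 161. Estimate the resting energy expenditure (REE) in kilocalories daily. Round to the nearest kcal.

1685 kilocalories daily

Mifflin-St Jeor (female): BMR = 10(113.5) + 6.25(153) − 5(49) − 161 = 1135 + 956.25 − 245 − 161 = 1685.25 kcal/day.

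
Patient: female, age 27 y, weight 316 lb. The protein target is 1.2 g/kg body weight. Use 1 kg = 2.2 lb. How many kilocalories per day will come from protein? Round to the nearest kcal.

689 kcal/day

Weight in kg = 316 ÷ 2.2 = 143.6364 kg.
Protein = 1.2 g/kg × 143.6364 kg = 172.3636 g/day.
Protein energy = 172.3636 g × 4 kcal/g = 689.4545 kcal/day.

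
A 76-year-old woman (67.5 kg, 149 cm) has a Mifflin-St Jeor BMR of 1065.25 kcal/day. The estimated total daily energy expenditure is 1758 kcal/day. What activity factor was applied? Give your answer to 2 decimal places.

1.65

Activity factor = TEE ÷ BMR = 1758 ÷ 1065.25 = 1.65.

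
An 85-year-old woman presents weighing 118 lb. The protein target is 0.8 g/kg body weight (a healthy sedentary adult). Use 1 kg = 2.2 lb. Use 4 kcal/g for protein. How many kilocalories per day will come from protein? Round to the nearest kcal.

Weight in kg = 118 ÷ 2.2 = 53.6364 kg.
Protein = 0.8 g/kg × 53.6364 kg = 42.9091 g/day.
Protein energy = 42.9091 g × 4 kcal/g = 171.6364 kcal/day.

172 kcal/day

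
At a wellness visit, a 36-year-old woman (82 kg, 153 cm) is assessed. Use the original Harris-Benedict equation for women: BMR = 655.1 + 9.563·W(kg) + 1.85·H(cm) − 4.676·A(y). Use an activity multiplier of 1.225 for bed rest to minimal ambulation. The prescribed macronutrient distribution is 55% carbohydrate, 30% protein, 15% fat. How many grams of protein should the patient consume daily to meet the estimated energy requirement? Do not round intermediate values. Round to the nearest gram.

Harris-Benedict: BMR = 655.1 + 9.563(82) + 1.85(153) − 4.676(36) = 1553.98 kcal/day.
TEE = 1553.98 × 1.225 = 1903.6255 kcal/day.
Protein energy = 30% × 1903.6255 = 571.0877 kcal.
Protein = 571.0877 ÷ 4 kcal/g = 142.7719 g.

143 g/day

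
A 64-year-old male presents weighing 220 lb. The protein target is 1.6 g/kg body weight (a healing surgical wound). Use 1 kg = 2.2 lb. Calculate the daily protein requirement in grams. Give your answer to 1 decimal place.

160.0 g/day

Weight in kg = 220 ÷ 2.2 = 100 kg.
Protein = 1.6 g/kg × 100 kg = 160 g/day.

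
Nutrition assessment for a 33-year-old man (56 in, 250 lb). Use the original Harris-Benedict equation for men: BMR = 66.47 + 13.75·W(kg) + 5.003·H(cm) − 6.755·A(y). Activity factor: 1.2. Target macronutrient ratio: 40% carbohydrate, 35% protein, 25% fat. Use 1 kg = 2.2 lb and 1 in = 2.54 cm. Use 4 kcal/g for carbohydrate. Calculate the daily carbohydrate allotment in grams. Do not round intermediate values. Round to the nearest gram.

254 g/day

Convert to metric: weight = 250 ÷ 2.2 = 113.6364 kg; height = 56 × 2.54 = 142.24 cm.
Harris-Benedict: BMR = 66.47 + 13.75(113.6364) + 5.003(142.24) − 6.755(33) = 2117.6817 kcal/day.
TEE = 2117.6817 × 1.2 = 2541.2181 kcal/day.
Carbohydrate energy = 40% × 2541.2181 = 1016.4872 kcal.
Carbohydrate = 1016.4872 ÷ 4 kcal/g = 254.1218 g.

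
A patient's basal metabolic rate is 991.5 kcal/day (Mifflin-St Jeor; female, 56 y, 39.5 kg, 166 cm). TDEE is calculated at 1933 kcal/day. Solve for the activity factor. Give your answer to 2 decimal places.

Activity factor = TEE ÷ BMR = 1933 ÷ 991.5 = 1.95.

1.95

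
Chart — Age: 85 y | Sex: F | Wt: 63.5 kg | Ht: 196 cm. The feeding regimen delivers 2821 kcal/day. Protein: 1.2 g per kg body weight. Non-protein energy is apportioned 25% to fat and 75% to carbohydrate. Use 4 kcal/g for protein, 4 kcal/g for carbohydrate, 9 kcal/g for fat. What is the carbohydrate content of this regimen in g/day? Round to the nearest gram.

472 g/day

Protein = 1.2 × 63.5 = 76.2 g → 76.2 × 4 = 304.8 kcal.
Non-protein calories = 2821 − 304.8 = 2516.2 kcal.
Fat: 25% × 2516.2 = 629.05 kcal; carbohydrate: 1887.15 kcal.
Carbohydrate: 1887.15 kcal ÷ 4 kcal/g = 471.7875 g.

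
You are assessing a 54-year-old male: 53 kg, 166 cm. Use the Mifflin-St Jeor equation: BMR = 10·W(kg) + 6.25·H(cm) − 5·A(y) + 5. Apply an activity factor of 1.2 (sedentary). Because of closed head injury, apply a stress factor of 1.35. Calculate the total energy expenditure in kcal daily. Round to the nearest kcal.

Mifflin-St Jeor (male): BMR = 10(53) + 6.25(166) − 5(54) + 5 = 530 + 1037.5 − 270 + 5 = 1302.5 kcal/day.
TEE = BMR × activity factor = 1302.5 × 1.2 = 1563 kcal/day.
Apply stress factor: 1563 × 1.35 = 2110.05 kcal/day.

2110 kcal daily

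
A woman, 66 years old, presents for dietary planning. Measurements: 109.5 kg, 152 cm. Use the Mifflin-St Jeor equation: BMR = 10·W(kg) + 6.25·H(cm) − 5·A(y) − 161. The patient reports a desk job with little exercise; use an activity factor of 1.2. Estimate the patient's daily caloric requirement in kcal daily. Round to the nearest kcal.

Mifflin-St Jeor (female): BMR = 10(109.5) + 6.25(152) − 5(66) − 161 = 1095 + 950 − 330 − 161 = 1554 kcal/day.
TEE = BMR × activity factor = 1554 × 1.2 = 1864.8 kcal/day.

1865 kcal daily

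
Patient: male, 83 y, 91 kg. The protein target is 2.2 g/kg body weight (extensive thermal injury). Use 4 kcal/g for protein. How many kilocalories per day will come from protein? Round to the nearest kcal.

801 kcal/day

Protein = 2.2 g/kg × 91 kg = 200.2 g/day.
Protein energy = 200.2 g × 4 kcal/g = 800.8 kcal/day.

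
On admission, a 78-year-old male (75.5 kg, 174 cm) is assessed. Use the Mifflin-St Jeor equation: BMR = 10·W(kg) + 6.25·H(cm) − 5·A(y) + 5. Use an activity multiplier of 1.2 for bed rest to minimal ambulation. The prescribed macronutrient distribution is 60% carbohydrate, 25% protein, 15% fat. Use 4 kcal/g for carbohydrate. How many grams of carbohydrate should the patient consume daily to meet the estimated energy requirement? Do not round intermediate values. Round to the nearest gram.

262 g/day

Mifflin-St Jeor (male): BMR = 10(75.5) + 6.25(174) − 5(78) + 5 = 755 + 1087.5 − 390 + 5 = 1457.5 kcal/day.
TEE = 1457.5 × 1.2 = 1749 kcal/day.
Carbohydrate energy = 60% × 1749 = 1049.4 kcal.
Carbohydrate = 1049.4 ÷ 4 kcal/g = 262.35 g.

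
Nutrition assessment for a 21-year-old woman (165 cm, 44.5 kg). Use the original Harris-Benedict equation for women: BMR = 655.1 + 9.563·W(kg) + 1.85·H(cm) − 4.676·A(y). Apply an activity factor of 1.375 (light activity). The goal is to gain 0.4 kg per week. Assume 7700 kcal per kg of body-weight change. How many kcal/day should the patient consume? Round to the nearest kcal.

Harris-Benedict: BMR = 655.1 + 9.563(44.5) + 1.85(165) − 4.676(21) = 1287.7075 kcal/day.
TEE = 1287.7075 × 1.375 = 1770.5978 kcal/day.
Required daily surplus = 0.4 × 7700 ÷ 7 = 440 kcal/day.
Target intake = 1770.5978 + 440 = 2210.5978 kcal/day.

2211 kcal/day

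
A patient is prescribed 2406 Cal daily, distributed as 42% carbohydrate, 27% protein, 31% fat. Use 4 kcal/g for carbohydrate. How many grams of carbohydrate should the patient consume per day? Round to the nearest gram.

253 g/day

Carbohydrate energy = 42% × 2406 = 1010.52 kcal.
At 4 kcal/g: 1010.52 ÷ 4 = 252.63 g.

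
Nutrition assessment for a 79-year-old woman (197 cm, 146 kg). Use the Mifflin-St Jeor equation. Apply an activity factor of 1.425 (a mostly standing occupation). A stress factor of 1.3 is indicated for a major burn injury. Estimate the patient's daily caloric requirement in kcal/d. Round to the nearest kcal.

Mifflin-St Jeor (female): BMR = 10(146) + 6.25(197) − 5(79) − 161 = 1460 + 1231.25 − 395 − 161 = 2135.25 kcal/day.
TEE = BMR × activity factor = 2135.25 × 1.425 = 3042.7313 kcal/day.
Apply stress factor: 3042.7313 × 1.3 = 3955.5506 kcal/day.

3956 kcal/d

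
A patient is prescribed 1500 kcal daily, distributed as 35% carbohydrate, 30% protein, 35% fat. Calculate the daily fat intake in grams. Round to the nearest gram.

58 g/day

Fat energy = 35% × 1500 = 525 kcal.
At 9 kcal/g: 525 ÷ 9 = 58.3333 g.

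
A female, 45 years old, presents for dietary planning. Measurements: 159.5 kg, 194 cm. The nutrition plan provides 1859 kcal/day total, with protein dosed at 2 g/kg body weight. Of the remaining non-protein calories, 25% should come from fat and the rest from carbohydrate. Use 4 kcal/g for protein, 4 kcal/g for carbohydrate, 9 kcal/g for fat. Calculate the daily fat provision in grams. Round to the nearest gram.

16 g/day

Protein = 2 × 159.5 = 319 g → 319 × 4 = 1276 kcal.
Non-protein calories = 1859 − 1276 = 583 kcal.
Fat: 25% × 583 = 145.75 kcal; carbohydrate: 437.25 kcal.
Fat: 145.75 kcal ÷ 9 kcal/g = 16.1944 g.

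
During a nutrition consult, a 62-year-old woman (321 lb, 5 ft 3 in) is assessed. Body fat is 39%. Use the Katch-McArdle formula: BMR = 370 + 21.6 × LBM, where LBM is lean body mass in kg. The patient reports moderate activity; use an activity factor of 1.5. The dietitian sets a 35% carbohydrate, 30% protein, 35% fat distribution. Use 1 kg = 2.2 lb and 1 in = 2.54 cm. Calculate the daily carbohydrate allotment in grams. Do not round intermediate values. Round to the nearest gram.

Convert to metric: weight = 321 ÷ 2.2 = 145.9091 kg; height = (5×12 + 3) × 2.54 = 63 × 2.54 = 160.02 cm.
LBM = 145.9091 × (1 − 0.39) = 89.0045 kg. Katch-McArdle: BMR = 370 + 21.6 × 89.0045 = 2292.4982 kcal/day.
TEE = 2292.4982 × 1.5 = 3438.7473 kcal/day.
Carbohydrate energy = 35% × 3438.7473 = 1203.5615 kcal.
Carbohydrate = 1203.5615 ÷ 4 kcal/g = 300.8904 g.

301 g/day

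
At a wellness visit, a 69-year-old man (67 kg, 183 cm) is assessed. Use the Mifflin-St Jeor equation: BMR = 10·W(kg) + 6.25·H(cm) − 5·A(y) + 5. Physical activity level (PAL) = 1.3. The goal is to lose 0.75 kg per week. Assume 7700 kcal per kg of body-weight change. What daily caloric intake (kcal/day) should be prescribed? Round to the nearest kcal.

Mifflin-St Jeor (male): BMR = 10(67) + 6.25(183) − 5(69) + 5 = 670 + 1143.75 − 345 + 5 = 1473.75 kcal/day.
TEE = 1473.75 × 1.3 = 1915.875 kcal/day.
Required daily deficit = 0.75 × 7700 ÷ 7 = 825 kcal/day.
Target intake = 1915.875 − 825 = 1090.875 kcal/day.

1091 kcal/day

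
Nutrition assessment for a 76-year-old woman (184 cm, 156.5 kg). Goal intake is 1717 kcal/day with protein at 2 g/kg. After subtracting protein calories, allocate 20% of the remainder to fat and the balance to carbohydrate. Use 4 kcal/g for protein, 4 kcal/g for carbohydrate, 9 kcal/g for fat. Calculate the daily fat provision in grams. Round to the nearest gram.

Protein = 2 × 156.5 = 313 g → 313 × 4 = 1252 kcal.
Non-protein calories = 1717 − 1252 = 465 kcal.
Fat: 20% × 465 = 93 kcal; carbohydrate: 372 kcal.
Fat: 93 kcal ÷ 9 kcal/g = 10.3333 g.

10 g/day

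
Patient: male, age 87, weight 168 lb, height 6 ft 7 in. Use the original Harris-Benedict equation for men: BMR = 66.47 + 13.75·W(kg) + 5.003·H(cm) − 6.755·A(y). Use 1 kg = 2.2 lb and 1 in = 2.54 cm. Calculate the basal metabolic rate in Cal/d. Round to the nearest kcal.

1533 Cal/d

Convert to metric: weight = 168 ÷ 2.2 = 76.3636 kg; height = (6×12 + 7) × 2.54 = 79 × 2.54 = 200.66 cm.
Harris-Benedict: BMR = 66.47 + 13.75(76.3636) + 5.003(200.66) − 6.755(87) = 1532.687 kcal/day.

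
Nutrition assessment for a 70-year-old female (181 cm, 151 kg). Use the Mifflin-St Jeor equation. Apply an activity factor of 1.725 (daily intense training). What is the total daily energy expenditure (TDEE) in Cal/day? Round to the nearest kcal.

3675 Cal/day

Mifflin-St Jeor (female): BMR = 10(151) + 6.25(181) − 5(70) − 161 = 1510 + 1131.25 − 350 − 161 = 2130.25 kcal/day.
TEE = BMR × activity factor = 2130.25 × 1.725 = 3674.6813 kcal/day.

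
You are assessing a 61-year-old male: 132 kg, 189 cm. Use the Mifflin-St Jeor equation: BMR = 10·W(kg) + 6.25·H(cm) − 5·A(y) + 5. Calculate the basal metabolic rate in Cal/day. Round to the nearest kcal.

2201 Cal/day

Mifflin-St Jeor (male): BMR = 10(132) + 6.25(189) − 5(61) + 5 = 1320 + 1181.25 − 305 + 5 = 2201.25 kcal/day.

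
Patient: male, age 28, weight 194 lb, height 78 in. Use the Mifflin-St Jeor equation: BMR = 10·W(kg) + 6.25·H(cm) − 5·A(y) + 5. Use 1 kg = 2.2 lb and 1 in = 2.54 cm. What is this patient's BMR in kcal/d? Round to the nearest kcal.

Convert to metric: weight = 194 ÷ 2.2 = 88.1818 kg; height = 78 × 2.54 = 198.12 cm.
Mifflin-St Jeor (male): BMR = 10(88.1818) + 6.25(198.12) − 5(28) + 5 = 881.8182 + 1238.25 − 140 + 5 = 1985.0682 kcal/day.

1985 kcal/d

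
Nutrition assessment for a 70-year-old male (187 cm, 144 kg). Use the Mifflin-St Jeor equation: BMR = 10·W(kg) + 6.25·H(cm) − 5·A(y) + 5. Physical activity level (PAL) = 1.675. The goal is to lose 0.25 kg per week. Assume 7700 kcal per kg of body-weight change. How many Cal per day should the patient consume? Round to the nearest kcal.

Mifflin-St Jeor (male): BMR = 10(144) + 6.25(187) − 5(70) + 5 = 1440 + 1168.75 − 350 + 5 = 2263.75 kcal/day.
TEE = 2263.75 × 1.675 = 3791.7813 kcal/day.
Required daily deficit = 0.25 × 7700 ÷ 7 = 275 kcal/day.
Target intake = 3791.7813 − 275 = 3516.7813 kcal/day.

3517 Cal per day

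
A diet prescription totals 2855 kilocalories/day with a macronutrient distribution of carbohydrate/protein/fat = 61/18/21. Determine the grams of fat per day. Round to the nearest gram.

67 g/day

Fat energy = 21% × 2855 = 599.55 kcal.
At 9 kcal/g: 599.55 ÷ 9 = 66.6167 g.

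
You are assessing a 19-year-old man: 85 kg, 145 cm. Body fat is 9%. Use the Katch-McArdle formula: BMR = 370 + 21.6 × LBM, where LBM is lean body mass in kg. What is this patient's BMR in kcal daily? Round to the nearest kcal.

2041 kcal daily

LBM = 85 × (1 − 0.09) = 77.35 kg. Katch-McArdle: BMR = 370 + 21.6 × 77.35 = 2040.76 kcal/day.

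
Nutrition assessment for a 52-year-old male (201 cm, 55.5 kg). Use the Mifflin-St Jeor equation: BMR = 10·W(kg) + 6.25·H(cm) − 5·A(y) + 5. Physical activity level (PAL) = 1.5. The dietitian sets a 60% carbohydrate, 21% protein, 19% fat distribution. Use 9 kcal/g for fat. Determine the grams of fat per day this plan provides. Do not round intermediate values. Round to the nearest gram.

Mifflin-St Jeor (male): BMR = 10(55.5) + 6.25(201) − 5(52) + 5 = 555 + 1256.25 − 260 + 5 = 1556.25 kcal/day.
TEE = 1556.25 × 1.5 = 2334.375 kcal/day.
Fat energy = 19% × 2334.375 = 443.5313 kcal.
Fat = 443.5313 ÷ 9 kcal/g = 49.2813 g.

49 g/day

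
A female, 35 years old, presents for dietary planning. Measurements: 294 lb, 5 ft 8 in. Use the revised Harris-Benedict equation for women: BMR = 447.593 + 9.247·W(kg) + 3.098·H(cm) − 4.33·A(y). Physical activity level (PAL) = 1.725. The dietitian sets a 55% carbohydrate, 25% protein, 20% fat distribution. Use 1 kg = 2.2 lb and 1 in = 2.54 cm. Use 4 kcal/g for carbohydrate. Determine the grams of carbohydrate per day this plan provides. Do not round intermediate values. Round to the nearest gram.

490 g/day

Convert to metric: weight = 294 ÷ 2.2 = 133.6364 kg; height = (5×12 + 8) × 2.54 = 68 × 2.54 = 172.72 cm.
Harris-Benedict: BMR = 447.593 + 9.247(133.6364) + 3.098(172.72) − 4.33(35) = 2066.865 kcal/day.
TEE = 2066.865 × 1.725 = 3565.3422 kcal/day.
Carbohydrate energy = 55% × 3565.3422 = 1960.9382 kcal.
Carbohydrate = 1960.9382 ÷ 4 kcal/g = 490.2345 g.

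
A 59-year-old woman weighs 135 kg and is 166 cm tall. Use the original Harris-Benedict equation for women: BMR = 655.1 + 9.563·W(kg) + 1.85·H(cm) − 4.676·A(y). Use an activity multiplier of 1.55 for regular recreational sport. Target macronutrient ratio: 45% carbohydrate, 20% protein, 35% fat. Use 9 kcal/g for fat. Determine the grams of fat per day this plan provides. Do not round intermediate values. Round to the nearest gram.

Harris-Benedict: BMR = 655.1 + 9.563(135) + 1.85(166) − 4.676(59) = 1977.321 kcal/day.
TEE = 1977.321 × 1.55 = 3064.8476 kcal/day.
Fat energy = 35% × 3064.8476 = 1072.6966 kcal.
Fat = 1072.6966 ÷ 9 kcal/g = 119.1885 g.

119 g/day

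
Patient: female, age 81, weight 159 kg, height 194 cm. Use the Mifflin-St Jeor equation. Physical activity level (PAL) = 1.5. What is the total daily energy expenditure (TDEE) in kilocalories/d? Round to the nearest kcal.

3355 kilocalories/d

Mifflin-St Jeor (female): BMR = 10(159) + 6.25(194) − 5(81) − 161 = 1590 + 1212.5 − 405 − 161 = 2236.5 kcal/day.
TEE = BMR × activity factor = 2236.5 × 1.5 = 3354.75 kcal/day.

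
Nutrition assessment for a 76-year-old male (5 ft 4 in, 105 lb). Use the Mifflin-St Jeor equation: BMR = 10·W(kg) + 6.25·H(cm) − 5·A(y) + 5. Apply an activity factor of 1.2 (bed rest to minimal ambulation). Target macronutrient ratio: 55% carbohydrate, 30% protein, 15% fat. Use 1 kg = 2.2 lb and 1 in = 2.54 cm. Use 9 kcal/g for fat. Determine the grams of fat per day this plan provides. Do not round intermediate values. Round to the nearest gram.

Convert to metric: weight = 105 ÷ 2.2 = 47.7273 kg; height = (5×12 + 4) × 2.54 = 64 × 2.54 = 162.56 cm.
Mifflin-St Jeor (male): BMR = 10(47.7273) + 6.25(162.56) − 5(76) + 5 = 477.2727 + 1016 − 380 + 5 = 1118.2727 kcal/day.
TEE = 1118.2727 × 1.2 = 1341.9273 kcal/day.
Fat energy = 15% × 1341.9273 = 201.2891 kcal.
Fat = 201.2891 ÷ 9 kcal/g = 22.3655 g.

22 g/day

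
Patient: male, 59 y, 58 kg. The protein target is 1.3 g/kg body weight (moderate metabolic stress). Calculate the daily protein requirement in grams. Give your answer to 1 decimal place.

75.4 g/day

Protein = 1.3 g/kg × 58 kg = 75.4 g/day.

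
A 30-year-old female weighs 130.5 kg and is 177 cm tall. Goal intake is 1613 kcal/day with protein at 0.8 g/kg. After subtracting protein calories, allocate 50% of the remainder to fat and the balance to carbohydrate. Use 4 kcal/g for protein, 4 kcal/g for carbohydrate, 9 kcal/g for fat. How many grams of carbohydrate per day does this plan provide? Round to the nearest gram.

149 g/day

Protein = 0.8 × 130.5 = 104.4 g → 104.4 × 4 = 417.6 kcal.
Non-protein calories = 1613 − 417.6 = 1195.4 kcal.
Fat: 50% × 1195.4 = 597.7 kcal; carbohydrate: 597.7 kcal.
Carbohydrate: 597.7 kcal ÷ 4 kcal/g = 149.425 g.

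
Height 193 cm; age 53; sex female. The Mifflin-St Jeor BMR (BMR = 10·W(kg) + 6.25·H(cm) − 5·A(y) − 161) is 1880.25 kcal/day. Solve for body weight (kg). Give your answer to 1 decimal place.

1880.25 = 10·W + 6.25(193) − 5(53) − 161
10·W = 1880.25 − 780.25 = 1100, so W = 110 kg.

110.0 kg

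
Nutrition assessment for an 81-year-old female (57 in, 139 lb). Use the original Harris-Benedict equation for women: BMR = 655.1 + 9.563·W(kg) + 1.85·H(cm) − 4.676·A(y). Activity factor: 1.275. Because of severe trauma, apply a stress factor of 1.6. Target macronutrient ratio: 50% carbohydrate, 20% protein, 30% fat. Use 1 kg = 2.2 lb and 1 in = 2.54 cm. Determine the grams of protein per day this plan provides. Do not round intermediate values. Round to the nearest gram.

Convert to metric: weight = 139 ÷ 2.2 = 63.1818 kg; height = 57 × 2.54 = 144.78 cm.
Harris-Benedict: BMR = 655.1 + 9.563(63.1818) + 1.85(144.78) − 4.676(81) = 1148.3947 kcal/day.
TEE = 1148.3947 × 1.275 = 1464.2033 kcal/day.
With stress factor 1.6: 1464.2033 × 1.6 = 2342.7252 kcal/day.
Protein energy = 20% × 2342.7252 = 468.545 kcal.
Protein = 468.545 ÷ 4 kcal/g = 117.1363 g.

117 g/day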